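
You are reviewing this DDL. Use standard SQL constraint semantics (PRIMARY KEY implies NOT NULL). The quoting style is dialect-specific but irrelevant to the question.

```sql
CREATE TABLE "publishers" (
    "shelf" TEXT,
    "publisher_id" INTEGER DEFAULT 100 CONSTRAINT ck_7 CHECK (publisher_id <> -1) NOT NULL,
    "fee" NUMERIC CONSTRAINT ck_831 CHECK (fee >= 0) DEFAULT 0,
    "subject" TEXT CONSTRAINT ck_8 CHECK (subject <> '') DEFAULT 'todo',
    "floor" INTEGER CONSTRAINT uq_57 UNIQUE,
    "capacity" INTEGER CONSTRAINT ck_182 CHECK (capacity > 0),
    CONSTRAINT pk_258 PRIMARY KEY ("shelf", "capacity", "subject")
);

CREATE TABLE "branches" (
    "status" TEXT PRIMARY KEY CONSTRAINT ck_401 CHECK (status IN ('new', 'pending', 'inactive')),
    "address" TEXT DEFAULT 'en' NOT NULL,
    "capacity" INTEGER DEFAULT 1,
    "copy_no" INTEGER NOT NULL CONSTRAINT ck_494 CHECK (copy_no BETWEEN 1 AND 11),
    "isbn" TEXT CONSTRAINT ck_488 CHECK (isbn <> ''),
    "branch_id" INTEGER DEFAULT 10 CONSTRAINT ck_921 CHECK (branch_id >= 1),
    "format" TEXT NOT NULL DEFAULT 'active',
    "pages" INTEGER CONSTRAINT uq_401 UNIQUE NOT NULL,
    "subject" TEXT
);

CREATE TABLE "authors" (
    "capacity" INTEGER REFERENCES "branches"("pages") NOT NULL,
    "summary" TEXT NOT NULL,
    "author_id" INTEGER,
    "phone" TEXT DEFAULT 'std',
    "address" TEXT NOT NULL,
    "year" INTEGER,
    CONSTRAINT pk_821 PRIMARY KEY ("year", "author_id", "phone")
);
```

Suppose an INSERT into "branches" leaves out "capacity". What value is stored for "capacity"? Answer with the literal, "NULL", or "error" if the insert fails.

1

capacity has an explicit DEFAULT 1.
When the column is omitted from an INSERT, that default is used.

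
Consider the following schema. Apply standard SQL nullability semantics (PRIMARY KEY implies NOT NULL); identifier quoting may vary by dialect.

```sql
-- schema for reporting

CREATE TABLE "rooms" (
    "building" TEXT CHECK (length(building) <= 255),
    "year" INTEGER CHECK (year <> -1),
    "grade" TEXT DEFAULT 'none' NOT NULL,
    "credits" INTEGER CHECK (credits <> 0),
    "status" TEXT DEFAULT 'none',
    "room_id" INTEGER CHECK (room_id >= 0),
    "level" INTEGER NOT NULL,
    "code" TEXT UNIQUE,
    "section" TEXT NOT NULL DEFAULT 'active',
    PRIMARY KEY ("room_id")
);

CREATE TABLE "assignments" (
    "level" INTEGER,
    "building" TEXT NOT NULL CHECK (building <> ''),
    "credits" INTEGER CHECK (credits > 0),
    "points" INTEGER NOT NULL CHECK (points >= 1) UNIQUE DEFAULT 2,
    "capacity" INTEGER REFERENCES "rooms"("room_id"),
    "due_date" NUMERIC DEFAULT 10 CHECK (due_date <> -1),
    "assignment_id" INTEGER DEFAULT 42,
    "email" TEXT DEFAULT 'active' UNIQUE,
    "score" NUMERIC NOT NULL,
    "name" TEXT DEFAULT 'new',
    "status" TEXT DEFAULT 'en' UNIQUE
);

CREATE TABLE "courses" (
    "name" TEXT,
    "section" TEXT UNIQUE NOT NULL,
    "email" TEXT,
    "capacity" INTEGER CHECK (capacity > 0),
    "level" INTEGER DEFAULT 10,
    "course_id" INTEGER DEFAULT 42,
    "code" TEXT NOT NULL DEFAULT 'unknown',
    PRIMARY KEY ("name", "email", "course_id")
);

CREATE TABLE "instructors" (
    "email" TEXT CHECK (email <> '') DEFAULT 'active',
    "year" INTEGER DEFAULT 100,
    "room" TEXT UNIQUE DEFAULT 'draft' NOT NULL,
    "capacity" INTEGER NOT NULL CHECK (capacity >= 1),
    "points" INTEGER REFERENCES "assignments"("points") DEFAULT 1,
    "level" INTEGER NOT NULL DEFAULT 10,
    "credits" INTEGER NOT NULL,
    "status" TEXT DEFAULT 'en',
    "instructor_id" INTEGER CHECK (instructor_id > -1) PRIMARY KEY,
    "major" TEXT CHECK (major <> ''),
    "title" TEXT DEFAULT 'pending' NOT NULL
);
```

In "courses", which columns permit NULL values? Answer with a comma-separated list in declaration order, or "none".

- name: part of the PRIMARY KEY, which implies NOT NULL → not nullable.
- section: declared NOT NULL → not nullable.
- email: part of the PRIMARY KEY, which implies NOT NULL → not nullable.
- capacity: CHECK does not forbid NULL (a CHECK constraint passes when its expression is NULL) → nullable.
- level: DEFAULT only fills an omitted column; an explicit NULL is still allowed → nullable.
- course_id: part of the PRIMARY KEY, which implies NOT NULL → not nullable.
- code: declared NOT NULL → not nullable.

capacity, level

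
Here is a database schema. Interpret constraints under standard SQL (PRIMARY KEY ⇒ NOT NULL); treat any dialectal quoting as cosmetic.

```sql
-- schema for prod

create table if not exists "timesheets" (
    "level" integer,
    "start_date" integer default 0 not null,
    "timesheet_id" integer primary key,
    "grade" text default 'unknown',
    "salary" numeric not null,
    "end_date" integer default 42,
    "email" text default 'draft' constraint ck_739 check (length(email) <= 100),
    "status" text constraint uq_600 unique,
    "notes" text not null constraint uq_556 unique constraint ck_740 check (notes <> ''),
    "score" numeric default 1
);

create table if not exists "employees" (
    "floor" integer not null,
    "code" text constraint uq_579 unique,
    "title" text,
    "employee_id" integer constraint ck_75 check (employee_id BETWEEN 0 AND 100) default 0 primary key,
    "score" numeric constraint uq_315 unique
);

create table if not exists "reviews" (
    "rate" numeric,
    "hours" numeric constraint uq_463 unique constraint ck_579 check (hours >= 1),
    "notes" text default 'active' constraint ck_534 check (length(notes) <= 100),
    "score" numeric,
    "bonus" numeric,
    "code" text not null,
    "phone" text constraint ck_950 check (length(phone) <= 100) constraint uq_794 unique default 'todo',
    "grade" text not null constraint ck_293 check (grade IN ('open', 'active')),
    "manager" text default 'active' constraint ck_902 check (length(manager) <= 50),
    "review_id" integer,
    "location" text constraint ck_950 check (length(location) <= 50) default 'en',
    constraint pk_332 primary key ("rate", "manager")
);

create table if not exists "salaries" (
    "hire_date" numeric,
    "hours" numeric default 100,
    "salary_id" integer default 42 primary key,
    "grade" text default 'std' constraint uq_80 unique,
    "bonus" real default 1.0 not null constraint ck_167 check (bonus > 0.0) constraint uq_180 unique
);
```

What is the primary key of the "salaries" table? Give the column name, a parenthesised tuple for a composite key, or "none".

salary_id

salary_id is declared PRIMARY KEY inline on the column.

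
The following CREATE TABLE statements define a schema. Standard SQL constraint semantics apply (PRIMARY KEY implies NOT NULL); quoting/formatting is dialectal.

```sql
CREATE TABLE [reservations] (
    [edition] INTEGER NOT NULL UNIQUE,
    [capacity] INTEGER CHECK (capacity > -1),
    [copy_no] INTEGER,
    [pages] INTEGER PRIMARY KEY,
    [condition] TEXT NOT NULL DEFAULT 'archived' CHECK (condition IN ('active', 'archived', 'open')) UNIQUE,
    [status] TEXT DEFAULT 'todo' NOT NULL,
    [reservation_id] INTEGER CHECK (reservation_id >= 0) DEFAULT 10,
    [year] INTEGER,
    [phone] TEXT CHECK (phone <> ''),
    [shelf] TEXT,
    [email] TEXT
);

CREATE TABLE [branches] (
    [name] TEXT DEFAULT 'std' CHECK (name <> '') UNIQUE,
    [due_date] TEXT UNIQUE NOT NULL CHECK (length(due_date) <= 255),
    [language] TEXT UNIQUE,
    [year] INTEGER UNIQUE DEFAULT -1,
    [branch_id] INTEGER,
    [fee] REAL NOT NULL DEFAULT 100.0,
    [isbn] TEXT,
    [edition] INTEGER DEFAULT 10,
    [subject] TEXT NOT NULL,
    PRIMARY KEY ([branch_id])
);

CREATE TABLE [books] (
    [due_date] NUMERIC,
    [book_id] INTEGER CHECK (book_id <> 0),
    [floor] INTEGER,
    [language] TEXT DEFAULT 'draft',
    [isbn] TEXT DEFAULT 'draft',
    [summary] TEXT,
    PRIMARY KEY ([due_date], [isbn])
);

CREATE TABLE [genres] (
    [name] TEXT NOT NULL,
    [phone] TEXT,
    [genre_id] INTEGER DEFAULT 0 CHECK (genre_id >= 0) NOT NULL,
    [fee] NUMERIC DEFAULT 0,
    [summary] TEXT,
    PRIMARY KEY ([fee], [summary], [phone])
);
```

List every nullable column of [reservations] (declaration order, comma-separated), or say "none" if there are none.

- edition: declared NOT NULL → not nullable.
- capacity: CHECK does not forbid NULL (a CHECK constraint passes when its expression is NULL) → nullable.
- copy_no: no NOT NULL constraint applies → nullable.
- pages: part of the PRIMARY KEY, which implies NOT NULL → not nullable.
- condition: declared NOT NULL → not nullable.
- status: declared NOT NULL → not nullable.
- reservation_id: CHECK does not forbid NULL (a CHECK constraint passes when its expression is NULL) → nullable.
- year: no NOT NULL constraint applies → nullable.
- phone: CHECK does not forbid NULL (a CHECK constraint passes when its expression is NULL) → nullable.
- shelf: no NOT NULL constraint applies → nullable.
- email: no NOT NULL constraint applies → nullable.

capacity, copy_no, reservation_id, year, phone, shelf, email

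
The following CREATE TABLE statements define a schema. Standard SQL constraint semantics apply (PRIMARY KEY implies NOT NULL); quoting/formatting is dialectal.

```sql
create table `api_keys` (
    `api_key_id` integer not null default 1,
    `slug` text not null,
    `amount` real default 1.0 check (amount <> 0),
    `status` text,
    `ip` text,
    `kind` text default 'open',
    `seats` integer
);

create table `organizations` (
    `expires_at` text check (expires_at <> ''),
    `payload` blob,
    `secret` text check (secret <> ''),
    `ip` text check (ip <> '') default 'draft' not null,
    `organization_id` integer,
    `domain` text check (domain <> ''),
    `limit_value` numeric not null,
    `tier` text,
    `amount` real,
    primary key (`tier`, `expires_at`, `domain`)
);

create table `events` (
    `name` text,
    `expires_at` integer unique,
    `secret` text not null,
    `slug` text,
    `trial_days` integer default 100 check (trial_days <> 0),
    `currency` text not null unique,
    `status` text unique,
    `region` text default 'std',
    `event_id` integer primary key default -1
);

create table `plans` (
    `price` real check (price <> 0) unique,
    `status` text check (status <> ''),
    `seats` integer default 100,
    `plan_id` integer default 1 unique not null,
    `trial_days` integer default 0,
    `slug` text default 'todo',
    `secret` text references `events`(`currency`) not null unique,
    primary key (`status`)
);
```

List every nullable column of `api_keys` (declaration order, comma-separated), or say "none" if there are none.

amount, status, ip, kind, seats

- api_key_id: declared NOT NULL → not nullable.
- slug: declared NOT NULL → not nullable.
- amount: CHECK does not forbid NULL (a CHECK constraint passes when its expression is NULL) → nullable.
- status: no NOT NULL constraint applies → nullable.
- ip: no NOT NULL constraint applies → nullable.
- kind: DEFAULT only fills an omitted column; an explicit NULL is still allowed → nullable.
- seats: no NOT NULL constraint applies → nullable.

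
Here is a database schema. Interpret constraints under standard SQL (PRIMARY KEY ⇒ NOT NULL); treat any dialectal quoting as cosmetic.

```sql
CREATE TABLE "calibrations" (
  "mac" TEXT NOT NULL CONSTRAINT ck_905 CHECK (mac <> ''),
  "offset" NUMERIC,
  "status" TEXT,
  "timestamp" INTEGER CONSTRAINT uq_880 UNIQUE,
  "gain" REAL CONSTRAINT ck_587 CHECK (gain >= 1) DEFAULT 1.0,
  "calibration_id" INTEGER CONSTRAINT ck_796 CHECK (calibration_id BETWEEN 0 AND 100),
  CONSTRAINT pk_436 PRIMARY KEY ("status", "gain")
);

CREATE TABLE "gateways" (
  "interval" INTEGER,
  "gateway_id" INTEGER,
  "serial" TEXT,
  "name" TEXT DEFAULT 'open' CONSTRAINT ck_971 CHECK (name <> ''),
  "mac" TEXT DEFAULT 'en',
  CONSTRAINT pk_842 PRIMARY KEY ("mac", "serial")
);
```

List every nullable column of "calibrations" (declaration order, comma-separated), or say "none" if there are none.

offset, timestamp, calibration_id

- mac: declared NOT NULL → not nullable.
- offset: no NOT NULL constraint applies → nullable.
- status: part of the PRIMARY KEY, which implies NOT NULL → not nullable.
- timestamp: UNIQUE does not imply NOT NULL → nullable.
- gain: part of the PRIMARY KEY, which implies NOT NULL → not nullable.
- calibration_id: CHECK does not forbid NULL (a CHECK constraint passes when its expression is NULL) → nullable.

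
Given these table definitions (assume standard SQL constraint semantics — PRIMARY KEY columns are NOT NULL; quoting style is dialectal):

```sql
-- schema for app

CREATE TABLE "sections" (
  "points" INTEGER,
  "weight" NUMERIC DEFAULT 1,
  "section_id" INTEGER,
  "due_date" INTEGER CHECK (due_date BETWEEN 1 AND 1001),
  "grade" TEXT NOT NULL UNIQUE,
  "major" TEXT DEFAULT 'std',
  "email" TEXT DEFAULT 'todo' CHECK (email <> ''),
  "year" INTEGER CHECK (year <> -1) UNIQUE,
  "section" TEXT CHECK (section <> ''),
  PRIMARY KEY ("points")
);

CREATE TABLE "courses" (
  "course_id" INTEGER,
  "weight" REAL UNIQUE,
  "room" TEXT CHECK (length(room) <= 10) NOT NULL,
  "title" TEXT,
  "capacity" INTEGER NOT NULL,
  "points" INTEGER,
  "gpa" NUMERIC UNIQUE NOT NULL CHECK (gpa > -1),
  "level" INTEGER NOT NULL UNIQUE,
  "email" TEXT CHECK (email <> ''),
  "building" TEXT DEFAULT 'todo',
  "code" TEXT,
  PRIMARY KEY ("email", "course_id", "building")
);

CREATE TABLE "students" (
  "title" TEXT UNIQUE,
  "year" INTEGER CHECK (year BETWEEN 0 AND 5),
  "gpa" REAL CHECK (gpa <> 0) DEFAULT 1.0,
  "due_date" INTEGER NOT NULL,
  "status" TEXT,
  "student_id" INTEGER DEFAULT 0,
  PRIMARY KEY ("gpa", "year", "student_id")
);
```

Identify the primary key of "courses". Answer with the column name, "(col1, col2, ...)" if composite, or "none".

A table-level PRIMARY KEY clause names 3 columns: email, course_id, building.
This is a composite key — the combination is unique, not each column individually.

(email, course_id, building)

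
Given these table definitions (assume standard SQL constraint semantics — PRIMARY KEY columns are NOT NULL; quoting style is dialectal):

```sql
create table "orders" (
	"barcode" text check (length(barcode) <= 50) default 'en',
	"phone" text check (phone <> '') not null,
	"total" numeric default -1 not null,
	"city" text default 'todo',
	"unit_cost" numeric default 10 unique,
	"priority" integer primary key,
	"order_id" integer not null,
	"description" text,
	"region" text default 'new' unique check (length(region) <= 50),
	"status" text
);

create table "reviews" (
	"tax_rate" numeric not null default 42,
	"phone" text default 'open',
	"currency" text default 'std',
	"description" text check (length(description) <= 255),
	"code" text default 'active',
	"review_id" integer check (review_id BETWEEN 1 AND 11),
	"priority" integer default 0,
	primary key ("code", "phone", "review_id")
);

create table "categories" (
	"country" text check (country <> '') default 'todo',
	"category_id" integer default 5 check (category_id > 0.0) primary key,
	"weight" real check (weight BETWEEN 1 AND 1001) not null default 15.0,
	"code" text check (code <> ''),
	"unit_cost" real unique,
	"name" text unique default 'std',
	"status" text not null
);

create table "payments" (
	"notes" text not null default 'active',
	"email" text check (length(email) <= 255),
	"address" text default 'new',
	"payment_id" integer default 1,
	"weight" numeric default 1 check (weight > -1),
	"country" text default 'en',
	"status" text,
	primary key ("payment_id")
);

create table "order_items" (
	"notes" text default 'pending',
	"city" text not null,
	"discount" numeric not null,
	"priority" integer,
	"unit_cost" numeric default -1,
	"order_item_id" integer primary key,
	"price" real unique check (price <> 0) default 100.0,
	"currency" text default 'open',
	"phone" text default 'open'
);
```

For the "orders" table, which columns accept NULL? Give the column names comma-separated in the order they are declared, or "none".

- barcode: CHECK does not forbid NULL (a CHECK constraint passes when its expression is NULL) → nullable.
- phone: declared NOT NULL → not nullable.
- total: declared NOT NULL → not nullable.
- city: DEFAULT only fills an omitted column; an explicit NULL is still allowed → nullable.
- unit_cost: UNIQUE does not imply NOT NULL → nullable.
- priority: part of the PRIMARY KEY, which implies NOT NULL → not nullable.
- order_id: declared NOT NULL → not nullable.
- description: no NOT NULL constraint applies → nullable.
- region: CHECK does not forbid NULL (a CHECK constraint passes when its expression is NULL) → nullable.
- status: no NOT NULL constraint applies → nullable.

barcode, city, unit_cost, description, region, status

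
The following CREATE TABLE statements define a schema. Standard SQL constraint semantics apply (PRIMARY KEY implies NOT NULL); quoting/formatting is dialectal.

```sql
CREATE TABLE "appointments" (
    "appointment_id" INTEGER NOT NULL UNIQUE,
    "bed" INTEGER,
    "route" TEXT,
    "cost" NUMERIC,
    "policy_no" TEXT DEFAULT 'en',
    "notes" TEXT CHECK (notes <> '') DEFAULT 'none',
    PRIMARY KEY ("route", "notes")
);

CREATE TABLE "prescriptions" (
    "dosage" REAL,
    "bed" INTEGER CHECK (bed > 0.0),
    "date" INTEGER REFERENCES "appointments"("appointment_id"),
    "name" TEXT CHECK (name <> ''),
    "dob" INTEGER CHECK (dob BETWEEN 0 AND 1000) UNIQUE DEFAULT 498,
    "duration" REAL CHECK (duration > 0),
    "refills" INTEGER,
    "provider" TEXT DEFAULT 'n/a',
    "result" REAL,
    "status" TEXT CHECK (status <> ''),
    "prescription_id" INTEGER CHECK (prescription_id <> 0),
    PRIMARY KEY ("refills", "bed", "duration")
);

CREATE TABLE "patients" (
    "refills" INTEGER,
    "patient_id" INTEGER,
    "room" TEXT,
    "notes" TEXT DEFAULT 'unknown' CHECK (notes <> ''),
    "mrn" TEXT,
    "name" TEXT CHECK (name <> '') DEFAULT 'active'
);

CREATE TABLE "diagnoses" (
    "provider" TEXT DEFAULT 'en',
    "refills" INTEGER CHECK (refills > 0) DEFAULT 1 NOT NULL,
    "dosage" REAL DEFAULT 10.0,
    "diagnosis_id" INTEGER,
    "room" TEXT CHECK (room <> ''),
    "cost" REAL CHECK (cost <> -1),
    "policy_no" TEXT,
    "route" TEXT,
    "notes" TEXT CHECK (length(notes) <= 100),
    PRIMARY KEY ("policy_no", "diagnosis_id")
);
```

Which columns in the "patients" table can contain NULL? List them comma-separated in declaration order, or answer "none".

refills, patient_id, room, notes, mrn, name

- refills: no NOT NULL constraint applies → nullable.
- patient_id: no NOT NULL constraint applies → nullable.
- room: no NOT NULL constraint applies → nullable.
- notes: CHECK does not forbid NULL (a CHECK constraint passes when its expression is NULL) → nullable.
- mrn: no NOT NULL constraint applies → nullable.
- name: CHECK does not forbid NULL (a CHECK constraint passes when its expression is NULL) → nullable.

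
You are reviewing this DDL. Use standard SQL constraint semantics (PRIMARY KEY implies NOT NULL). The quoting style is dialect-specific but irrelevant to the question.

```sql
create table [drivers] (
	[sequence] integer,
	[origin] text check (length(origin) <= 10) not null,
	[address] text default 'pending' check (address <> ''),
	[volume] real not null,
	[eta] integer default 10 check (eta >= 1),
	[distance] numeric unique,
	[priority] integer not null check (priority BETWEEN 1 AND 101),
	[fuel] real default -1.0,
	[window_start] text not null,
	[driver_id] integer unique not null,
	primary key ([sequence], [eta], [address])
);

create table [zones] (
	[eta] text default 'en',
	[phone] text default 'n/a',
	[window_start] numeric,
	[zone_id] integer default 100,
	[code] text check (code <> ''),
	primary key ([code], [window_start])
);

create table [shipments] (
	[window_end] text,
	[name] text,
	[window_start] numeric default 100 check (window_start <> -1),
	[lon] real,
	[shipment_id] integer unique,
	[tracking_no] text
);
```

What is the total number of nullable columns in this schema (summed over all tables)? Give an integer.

11

drivers: 2 nullable (distance, fuel — PK (sequence, eta, address) and explicit NOT NULL columns excluded).
zones: 3 nullable (eta, phone, zone_id — PK (code, window_start) and explicit NOT NULL columns excluded).
shipments: 6 nullable (window_end, name, window_start, lon, shipment_id, tracking_no — PK none and explicit NOT NULL columns excluded).
Total: 2 + 3 + 6 = 11.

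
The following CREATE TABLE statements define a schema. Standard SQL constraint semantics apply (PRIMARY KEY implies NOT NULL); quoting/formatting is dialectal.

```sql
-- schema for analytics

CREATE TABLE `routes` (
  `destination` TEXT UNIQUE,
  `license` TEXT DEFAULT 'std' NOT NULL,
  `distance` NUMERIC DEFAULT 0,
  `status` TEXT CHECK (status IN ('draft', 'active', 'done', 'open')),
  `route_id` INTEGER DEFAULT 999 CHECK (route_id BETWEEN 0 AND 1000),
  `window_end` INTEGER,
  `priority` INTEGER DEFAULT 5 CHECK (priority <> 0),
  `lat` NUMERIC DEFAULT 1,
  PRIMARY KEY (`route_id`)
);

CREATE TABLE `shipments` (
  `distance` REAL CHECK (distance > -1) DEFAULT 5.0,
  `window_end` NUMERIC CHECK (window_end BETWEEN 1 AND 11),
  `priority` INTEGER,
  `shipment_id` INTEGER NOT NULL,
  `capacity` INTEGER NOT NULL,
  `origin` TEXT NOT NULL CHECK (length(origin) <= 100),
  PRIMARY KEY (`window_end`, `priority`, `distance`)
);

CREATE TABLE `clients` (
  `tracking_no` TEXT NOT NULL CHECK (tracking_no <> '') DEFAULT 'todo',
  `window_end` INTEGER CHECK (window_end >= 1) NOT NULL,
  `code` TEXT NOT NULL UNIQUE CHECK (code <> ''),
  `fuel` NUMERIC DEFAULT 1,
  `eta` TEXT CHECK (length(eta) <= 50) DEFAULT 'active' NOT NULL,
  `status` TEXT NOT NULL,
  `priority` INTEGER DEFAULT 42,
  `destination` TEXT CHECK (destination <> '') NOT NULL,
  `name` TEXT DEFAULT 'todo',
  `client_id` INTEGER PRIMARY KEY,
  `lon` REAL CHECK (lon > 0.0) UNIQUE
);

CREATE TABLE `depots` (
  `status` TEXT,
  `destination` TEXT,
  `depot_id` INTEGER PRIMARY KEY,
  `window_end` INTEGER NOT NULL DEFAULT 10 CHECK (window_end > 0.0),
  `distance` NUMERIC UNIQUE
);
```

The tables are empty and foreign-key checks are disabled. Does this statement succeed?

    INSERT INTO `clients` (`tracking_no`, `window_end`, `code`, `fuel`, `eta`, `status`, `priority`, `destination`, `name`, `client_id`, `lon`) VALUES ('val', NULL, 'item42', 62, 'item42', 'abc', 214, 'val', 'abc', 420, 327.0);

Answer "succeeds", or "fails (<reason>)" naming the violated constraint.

fails (NOT NULL on window_end)

window_end is explicitly set to NULL, but window_end is declared NOT NULL.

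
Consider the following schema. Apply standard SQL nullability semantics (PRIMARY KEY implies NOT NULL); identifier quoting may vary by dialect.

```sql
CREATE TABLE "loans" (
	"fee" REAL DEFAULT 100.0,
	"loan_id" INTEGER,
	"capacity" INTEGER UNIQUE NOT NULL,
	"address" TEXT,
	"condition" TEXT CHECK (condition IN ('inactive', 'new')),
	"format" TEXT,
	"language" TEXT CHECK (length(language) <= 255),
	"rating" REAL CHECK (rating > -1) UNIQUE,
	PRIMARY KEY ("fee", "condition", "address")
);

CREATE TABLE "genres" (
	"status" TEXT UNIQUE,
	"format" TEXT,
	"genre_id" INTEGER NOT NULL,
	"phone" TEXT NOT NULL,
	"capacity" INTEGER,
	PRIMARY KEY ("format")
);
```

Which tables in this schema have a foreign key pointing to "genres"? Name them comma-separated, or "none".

No REFERENCES clause anywhere in the schema names genres.

none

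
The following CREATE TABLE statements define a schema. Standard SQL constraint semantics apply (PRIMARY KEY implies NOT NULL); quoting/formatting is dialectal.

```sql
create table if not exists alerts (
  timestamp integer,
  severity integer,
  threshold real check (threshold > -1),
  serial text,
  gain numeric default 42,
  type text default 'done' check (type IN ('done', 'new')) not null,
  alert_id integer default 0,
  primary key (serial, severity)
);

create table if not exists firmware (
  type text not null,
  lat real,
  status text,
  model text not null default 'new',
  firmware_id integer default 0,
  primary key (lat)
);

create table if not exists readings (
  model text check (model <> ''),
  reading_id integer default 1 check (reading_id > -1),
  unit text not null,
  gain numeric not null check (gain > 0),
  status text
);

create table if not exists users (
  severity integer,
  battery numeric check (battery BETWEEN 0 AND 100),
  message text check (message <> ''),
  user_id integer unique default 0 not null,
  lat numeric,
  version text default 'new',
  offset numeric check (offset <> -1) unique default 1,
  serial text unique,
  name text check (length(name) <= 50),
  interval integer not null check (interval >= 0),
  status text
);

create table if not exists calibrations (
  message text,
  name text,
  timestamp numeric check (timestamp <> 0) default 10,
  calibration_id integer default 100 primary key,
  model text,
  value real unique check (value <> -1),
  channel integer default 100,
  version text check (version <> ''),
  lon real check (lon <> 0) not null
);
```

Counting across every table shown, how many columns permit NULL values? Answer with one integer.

25

alerts: 4 nullable (timestamp, threshold, gain, alert_id — PK (serial, severity) and explicit NOT NULL columns excluded).
firmware: 2 nullable (status, firmware_id — PK (lat) and explicit NOT NULL columns excluded).
readings: 3 nullable (model, reading_id, status — PK none and explicit NOT NULL columns excluded).
users: 9 nullable (severity, battery, message, lat, version, offset, serial, name, status — PK none and explicit NOT NULL columns excluded).
calibrations: 7 nullable (message, name, timestamp, model, value, channel, version — PK (calibration_id) and explicit NOT NULL columns excluded).
Total: 4 + 2 + 3 + 9 + 7 = 25.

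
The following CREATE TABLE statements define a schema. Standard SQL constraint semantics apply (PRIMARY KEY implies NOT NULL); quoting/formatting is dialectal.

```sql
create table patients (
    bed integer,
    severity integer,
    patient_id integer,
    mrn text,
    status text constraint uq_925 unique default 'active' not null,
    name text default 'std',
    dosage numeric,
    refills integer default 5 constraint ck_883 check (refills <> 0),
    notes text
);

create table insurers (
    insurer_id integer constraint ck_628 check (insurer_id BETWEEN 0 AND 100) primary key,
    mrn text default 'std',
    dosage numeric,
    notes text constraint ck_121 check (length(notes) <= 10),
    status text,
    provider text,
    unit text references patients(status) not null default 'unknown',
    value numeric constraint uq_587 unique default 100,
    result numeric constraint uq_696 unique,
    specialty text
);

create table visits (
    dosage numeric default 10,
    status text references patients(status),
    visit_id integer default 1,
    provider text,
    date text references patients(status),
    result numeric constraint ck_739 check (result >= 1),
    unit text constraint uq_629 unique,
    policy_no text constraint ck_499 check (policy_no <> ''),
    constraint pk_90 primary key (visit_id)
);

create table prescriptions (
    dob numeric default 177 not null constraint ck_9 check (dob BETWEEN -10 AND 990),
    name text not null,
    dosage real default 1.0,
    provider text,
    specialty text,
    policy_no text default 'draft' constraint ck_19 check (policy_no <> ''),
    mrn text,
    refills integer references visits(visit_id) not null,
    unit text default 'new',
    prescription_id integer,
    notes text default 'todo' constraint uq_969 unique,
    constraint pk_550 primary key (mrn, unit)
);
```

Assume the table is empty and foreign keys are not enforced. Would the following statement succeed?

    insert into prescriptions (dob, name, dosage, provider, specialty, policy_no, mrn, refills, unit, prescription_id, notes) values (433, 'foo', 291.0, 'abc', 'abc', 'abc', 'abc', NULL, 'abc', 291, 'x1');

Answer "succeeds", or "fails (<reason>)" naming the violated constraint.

refills is explicitly set to NULL, but refills is declared NOT NULL.

fails (NOT NULL on refills)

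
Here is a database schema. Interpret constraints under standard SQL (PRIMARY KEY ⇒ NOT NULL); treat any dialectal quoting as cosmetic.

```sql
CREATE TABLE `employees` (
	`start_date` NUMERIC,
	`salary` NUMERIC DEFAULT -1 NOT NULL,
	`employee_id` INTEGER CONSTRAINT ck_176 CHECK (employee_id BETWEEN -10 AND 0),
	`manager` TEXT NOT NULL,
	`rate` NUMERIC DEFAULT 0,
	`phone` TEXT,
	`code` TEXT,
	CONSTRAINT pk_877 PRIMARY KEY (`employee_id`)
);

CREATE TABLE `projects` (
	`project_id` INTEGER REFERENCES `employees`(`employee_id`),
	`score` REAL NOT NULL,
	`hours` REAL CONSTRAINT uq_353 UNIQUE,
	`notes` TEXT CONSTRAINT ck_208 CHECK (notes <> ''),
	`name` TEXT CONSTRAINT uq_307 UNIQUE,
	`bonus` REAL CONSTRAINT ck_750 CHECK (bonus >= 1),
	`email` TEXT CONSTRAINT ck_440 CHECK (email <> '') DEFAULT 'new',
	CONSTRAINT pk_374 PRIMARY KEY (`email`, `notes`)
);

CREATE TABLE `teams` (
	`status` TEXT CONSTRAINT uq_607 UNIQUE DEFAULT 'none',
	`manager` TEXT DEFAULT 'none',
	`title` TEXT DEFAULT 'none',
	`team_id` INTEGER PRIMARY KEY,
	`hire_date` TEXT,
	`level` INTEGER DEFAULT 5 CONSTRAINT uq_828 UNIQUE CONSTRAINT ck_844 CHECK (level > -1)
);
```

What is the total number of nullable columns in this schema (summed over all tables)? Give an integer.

employees: 4 nullable (start_date, rate, phone, code — PK (employee_id) and explicit NOT NULL columns excluded).
projects: 4 nullable (project_id, hours, name, bonus — PK (email, notes) and explicit NOT NULL columns excluded).
teams: 5 nullable (status, manager, title, hire_date, level — PK (team_id) and explicit NOT NULL columns excluded).
Total: 4 + 4 + 5 = 13.

13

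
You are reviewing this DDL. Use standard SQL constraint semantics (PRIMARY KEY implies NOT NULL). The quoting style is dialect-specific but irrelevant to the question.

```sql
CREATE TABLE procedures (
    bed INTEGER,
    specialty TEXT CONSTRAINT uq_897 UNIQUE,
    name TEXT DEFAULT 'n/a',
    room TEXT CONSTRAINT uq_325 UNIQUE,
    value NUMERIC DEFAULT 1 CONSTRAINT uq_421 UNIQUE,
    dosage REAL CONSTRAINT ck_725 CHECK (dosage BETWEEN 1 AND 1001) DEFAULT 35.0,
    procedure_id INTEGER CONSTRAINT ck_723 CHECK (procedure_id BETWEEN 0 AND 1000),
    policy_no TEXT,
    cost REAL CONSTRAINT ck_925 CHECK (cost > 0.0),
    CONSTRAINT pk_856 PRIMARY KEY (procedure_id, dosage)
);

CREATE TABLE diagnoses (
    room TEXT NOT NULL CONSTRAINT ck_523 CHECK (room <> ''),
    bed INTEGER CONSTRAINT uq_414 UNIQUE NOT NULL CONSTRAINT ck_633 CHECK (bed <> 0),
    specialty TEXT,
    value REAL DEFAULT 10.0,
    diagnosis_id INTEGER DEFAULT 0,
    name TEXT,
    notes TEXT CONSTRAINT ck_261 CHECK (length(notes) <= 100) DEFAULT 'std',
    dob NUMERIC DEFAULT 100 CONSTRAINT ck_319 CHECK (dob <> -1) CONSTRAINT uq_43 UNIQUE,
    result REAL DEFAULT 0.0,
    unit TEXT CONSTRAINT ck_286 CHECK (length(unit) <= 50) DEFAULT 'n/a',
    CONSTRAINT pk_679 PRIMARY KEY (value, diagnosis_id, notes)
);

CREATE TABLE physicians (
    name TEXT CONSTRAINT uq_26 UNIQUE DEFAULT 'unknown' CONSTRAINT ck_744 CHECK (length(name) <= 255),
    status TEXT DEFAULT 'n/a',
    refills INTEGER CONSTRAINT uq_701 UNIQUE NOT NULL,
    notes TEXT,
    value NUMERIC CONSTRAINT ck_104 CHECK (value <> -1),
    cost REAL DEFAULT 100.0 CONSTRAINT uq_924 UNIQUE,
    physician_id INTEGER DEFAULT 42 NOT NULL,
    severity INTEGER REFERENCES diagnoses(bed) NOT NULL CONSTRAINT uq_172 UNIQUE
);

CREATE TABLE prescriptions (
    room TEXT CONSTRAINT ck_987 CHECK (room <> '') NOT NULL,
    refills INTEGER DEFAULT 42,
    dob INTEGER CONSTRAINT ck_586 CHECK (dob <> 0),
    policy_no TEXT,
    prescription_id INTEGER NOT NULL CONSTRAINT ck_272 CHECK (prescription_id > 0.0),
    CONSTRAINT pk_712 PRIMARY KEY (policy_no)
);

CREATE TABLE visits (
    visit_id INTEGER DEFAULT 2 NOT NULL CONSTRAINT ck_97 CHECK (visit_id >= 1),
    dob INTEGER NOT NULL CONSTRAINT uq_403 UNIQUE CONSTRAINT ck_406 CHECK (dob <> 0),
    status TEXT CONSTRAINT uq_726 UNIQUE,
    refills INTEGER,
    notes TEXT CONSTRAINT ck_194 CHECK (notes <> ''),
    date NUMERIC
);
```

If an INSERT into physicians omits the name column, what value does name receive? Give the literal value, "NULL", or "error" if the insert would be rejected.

'unknown'

name has an explicit DEFAULT 'unknown'.
When the column is omitted from an INSERT, that default is used.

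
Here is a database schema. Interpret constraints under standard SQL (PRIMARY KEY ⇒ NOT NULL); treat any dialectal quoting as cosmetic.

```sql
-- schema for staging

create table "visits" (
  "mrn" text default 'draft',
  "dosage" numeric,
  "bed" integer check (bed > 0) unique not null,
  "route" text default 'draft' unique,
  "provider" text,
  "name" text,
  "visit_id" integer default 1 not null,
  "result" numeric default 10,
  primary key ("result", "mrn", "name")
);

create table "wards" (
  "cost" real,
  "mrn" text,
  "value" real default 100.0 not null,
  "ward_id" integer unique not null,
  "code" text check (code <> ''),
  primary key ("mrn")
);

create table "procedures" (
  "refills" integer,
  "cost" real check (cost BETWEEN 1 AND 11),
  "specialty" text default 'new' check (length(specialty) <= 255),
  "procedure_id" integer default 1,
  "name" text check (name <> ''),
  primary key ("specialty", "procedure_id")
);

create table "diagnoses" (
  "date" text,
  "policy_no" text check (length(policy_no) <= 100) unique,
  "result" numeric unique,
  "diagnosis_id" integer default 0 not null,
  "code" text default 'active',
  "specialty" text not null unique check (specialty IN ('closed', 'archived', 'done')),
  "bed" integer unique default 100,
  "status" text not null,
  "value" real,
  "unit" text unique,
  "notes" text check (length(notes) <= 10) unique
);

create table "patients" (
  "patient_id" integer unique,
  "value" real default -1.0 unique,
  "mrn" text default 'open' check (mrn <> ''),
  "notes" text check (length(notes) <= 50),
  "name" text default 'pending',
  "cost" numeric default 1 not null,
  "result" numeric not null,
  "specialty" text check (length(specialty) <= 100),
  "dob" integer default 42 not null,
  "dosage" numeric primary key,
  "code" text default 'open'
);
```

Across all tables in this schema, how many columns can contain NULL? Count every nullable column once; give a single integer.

23

visits: 3 nullable (dosage, route, provider — PK (result, mrn, name) and explicit NOT NULL columns excluded).
wards: 2 nullable (cost, code — PK (mrn) and explicit NOT NULL columns excluded).
procedures: 3 nullable (refills, cost, name — PK (specialty, procedure_id) and explicit NOT NULL columns excluded).
diagnoses: 8 nullable (date, policy_no, result, code, bed, value, unit, notes — PK none and explicit NOT NULL columns excluded).
patients: 7 nullable (patient_id, value, mrn, notes, name, specialty, code — PK (dosage) and explicit NOT NULL columns excluded).
Total: 3 + 2 + 3 + 8 + 7 = 23.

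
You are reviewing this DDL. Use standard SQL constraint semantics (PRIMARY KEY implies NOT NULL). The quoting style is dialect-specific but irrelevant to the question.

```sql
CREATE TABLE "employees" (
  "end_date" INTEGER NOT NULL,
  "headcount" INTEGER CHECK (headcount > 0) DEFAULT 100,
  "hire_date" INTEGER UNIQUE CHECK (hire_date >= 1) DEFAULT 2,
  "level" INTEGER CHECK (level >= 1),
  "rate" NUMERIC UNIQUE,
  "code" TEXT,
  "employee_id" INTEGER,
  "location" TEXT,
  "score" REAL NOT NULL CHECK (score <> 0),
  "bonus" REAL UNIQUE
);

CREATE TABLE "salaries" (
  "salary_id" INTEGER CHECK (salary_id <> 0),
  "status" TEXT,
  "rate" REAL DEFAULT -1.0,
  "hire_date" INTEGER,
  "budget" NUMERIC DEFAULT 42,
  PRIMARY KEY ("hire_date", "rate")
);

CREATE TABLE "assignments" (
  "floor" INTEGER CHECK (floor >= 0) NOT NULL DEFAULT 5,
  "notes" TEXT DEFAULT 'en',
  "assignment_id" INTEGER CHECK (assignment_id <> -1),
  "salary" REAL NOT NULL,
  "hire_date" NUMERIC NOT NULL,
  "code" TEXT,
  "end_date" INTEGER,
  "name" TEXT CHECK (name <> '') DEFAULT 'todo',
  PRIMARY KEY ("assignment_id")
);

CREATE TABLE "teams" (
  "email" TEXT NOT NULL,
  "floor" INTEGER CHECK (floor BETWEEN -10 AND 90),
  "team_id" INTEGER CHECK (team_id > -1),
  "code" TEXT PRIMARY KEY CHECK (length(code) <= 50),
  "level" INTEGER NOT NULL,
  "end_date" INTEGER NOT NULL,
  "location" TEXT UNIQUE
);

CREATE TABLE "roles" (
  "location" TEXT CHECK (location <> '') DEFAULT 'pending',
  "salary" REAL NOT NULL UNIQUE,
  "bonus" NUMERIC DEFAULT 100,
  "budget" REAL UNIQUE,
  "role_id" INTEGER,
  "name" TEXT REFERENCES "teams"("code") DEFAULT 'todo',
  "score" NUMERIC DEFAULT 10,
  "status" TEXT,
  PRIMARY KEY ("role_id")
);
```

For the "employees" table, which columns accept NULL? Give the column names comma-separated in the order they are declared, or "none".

- end_date: declared NOT NULL → not nullable.
- headcount: CHECK does not forbid NULL (a CHECK constraint passes when its expression is NULL) → nullable.
- hire_date: CHECK does not forbid NULL (a CHECK constraint passes when its expression is NULL) → nullable.
- level: CHECK does not forbid NULL (a CHECK constraint passes when its expression is NULL) → nullable.
- rate: UNIQUE does not imply NOT NULL → nullable.
- code: no NOT NULL constraint applies → nullable.
- employee_id: no NOT NULL constraint applies → nullable.
- location: no NOT NULL constraint applies → nullable.
- score: declared NOT NULL → not nullable.
- bonus: UNIQUE does not imply NOT NULL → nullable.

headcount, hire_date, level, rate, code, employee_id, location, bonus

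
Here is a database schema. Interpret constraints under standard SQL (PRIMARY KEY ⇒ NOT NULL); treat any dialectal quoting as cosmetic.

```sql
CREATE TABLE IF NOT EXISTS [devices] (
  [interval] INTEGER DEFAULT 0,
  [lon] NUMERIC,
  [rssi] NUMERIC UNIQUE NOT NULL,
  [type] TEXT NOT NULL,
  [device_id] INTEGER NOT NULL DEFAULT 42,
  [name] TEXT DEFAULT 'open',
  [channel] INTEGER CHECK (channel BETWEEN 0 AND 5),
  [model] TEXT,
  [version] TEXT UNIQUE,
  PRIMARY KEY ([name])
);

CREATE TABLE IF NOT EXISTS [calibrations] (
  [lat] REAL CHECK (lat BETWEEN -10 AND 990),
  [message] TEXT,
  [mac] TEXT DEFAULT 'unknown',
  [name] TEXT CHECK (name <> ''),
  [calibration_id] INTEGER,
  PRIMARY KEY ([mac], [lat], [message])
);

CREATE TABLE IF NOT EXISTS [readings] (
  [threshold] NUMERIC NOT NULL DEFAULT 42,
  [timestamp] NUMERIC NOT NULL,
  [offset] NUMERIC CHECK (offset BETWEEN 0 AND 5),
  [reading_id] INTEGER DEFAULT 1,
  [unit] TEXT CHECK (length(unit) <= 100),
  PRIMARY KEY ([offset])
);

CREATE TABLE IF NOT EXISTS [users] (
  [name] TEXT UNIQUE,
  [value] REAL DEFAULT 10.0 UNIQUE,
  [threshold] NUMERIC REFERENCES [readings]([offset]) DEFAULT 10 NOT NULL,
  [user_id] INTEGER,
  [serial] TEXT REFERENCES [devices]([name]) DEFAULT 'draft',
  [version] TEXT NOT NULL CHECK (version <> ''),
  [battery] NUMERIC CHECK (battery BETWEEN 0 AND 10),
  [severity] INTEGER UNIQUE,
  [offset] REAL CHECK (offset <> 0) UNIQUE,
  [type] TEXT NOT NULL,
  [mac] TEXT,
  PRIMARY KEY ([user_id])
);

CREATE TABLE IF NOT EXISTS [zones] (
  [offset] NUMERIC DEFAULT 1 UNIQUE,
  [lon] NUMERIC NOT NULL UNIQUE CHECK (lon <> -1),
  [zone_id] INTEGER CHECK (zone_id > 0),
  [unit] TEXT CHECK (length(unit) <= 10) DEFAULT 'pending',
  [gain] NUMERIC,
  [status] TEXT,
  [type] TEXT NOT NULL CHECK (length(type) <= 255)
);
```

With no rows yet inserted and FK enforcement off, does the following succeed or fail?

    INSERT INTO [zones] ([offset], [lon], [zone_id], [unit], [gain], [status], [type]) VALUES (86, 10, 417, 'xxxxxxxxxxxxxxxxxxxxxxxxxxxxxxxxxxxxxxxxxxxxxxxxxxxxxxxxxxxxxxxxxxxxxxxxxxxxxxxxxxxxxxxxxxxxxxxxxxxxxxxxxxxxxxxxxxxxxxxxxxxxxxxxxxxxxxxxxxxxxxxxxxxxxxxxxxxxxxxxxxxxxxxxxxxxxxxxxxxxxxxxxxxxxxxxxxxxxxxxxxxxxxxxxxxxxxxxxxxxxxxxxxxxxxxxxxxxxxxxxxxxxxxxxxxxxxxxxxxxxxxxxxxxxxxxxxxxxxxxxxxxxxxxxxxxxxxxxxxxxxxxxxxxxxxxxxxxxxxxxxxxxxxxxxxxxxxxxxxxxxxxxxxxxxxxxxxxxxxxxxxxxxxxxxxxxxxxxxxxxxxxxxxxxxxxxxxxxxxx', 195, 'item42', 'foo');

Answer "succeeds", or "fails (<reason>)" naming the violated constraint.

The value 'xxxxxxxxxxxxxxxxxxxxxxxxxxxxxxxxxxxxxxxxxxxxxxxxxxxxxxxxxxxxxxxxxxxxxxxxxxxxxxxxxxxxxxxxxxxxxxxxxxxxxxxxxxxxxxxxxxxxxxxxxxxxxxxxxxxxxxxxxxxxxxxxxxxxxxxxxxxxxxxxxxxxxxxxxxxxxxxxxxxxxxxxxxxxxxxxxxxxxxxxxxxxxxxxxxxxxxxxxxxxxxxxxxxxxxxxxxxxxxxxxxxxxxxxxxxxxxxxxxxxxxxxxxxxxxxxxxxxxxxxxxxxxxxxxxxxxxxxxxxxxxxxxxxxxxxxxxxxxxxxxxxxxxxxxxxxxxxxxxxxxxxxxxxxxxxxxxxxxxxxxxxxxxxxxxxxxxxxxxxxxxxxxxxxxxxxxxxxxxxx' for unit violates CHECK (length(unit) <= 10).

fails (CHECK on unit)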